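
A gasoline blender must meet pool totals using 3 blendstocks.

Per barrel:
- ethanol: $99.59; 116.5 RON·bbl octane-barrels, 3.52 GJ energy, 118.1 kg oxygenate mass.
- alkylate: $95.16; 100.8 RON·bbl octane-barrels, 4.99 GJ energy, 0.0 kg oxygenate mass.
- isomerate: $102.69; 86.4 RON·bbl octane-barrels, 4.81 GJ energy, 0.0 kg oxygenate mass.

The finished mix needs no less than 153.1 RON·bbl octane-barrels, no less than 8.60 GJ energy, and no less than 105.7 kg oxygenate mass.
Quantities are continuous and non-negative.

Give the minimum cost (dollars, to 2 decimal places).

Let x1 = barrels of ethanol, x2 = barrels of alkylate, x3 = barrels of isomerate.
Minimise 99.59x1 + 95.16x2 + 102.69x3 subject to:
  116.5x1 + 100.8x2 + 86.4x3 ≥ 153.1   (octane-barrels)
  3.52x1 + 4.99x2 + 4.81x3 ≥ 8.6   (energy)
  118.1x1 ≥ 105.7   (oxygenate mass)
  x1, x2, x3 ≥ 0.
At the optimum only ethanol, alkylate are positive (isomerate = 0). The energy and oxygenate mass requirements are met with equality.
So ethanol = 0.895 barrels, alkylate = 1.0921 barrels.
Hence cost = 99.59·0.895 + 95.16·1.0921 = $193.0573.

$193.06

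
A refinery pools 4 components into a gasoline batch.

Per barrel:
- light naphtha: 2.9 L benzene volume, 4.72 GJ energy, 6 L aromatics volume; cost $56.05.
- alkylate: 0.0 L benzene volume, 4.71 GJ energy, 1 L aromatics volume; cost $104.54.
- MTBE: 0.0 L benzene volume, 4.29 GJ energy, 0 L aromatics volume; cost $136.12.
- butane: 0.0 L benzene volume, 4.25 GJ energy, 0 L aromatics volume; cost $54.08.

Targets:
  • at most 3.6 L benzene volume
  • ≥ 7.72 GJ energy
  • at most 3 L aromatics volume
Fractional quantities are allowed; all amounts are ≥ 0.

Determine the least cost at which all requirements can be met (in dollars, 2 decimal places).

Let x1 = barrels of light naphtha, x2 = barrels of alkylate, x3 = barrels of MTBE, x4 = barrels of butane.
Minimise 56.05x1 + 104.54x2 + 136.12x3 + 54.08x4 subject to:
  2.9x1 ≤ 3.6   (benzene volume)
  4.72x1 + 4.71x2 + 4.29x3 + 4.25x4 ≥ 7.72   (energy)
  6x1 + 1x2 ≤ 3   (aromatics volume)
  x1, x2, x3, x4 ≥ 0.
The optimal basis is {light naphtha, butane}; alkylate, MTBE drop out. Binding constraints: energy and aromatics volume.
That vertex is x1 = 0.5, x4 = 1.2612.
Total cost: 56.05·0.5 + 54.08·1.2612 = 96.2307.

$96.23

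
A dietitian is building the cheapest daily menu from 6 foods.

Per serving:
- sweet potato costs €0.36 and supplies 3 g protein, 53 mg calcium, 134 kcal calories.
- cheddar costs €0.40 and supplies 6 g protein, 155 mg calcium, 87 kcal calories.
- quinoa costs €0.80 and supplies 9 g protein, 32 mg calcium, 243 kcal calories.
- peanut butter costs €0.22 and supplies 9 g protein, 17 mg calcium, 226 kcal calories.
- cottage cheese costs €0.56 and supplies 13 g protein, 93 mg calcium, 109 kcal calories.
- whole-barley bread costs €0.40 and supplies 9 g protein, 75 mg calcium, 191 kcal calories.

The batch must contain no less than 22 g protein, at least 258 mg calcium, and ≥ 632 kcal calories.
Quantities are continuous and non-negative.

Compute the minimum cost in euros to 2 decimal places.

Treat it as an LP. Let x1 = servings of sweet potato, x2 = servings of cheddar, x3 = servings of quinoa, x4 = servings of peanut butter, x5 = servings of cottage cheese, x6 = servings of whole-barley bread.
Minimise 0.36x1 + 0.4x2 + 0.8x3 + 0.22x4 + 0.56x5 + 0.4x6 subject to:
  3x1 + 6x2 + 9x3 + 9x4 + 13x5 + 9x6 ≥ 22   (protein)
  53x1 + 155x2 + 32x3 + 17x4 + 93x5 + 75x6 ≥ 258   (calcium)
  134x1 + 87x2 + 243x3 + 226x4 + 109x5 + 191x6 ≥ 632   (calories)
  x1, x2, x3, x4, x5, x6 ≥ 0.
At the optimum only cheddar, peanut butter are positive (sweet potato, quinoa, cottage cheese, whole-barley bread = 0). The calcium and calories requirements are met with equality.
Solving gives x2 = 1.418, x4 = 2.251.
Cost = 0.4·1.418 + 0.22·2.251 = 1.0624.

€1.06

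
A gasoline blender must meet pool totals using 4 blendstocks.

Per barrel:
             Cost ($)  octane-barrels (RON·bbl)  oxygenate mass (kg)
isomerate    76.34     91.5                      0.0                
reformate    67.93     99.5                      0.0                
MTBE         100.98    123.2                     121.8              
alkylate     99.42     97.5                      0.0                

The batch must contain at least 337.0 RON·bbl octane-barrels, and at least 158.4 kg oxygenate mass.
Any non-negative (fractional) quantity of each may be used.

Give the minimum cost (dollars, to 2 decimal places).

Let x1 = barrels of isomerate, x2 = barrels of reformate, x3 = barrels of MTBE, x4 = barrels of alkylate.
min 76.34x1 + 67.93x2 + 100.98x3 + 99.42x4 subject to:
  91.5x1 + 99.5x2 + 123.2x3 + 97.5x4 ≥ 337   (octane-barrels)
  121.8x3 ≥ 158.4   (oxygenate mass)
  x1, x2, x3, x4 ≥ 0.
The optimal basis is {reformate, MTBE}; isomerate, alkylate drop out. There the octane-barrels and oxygenate mass constraints are tight.
Solving gives x2 = 1.77668, x3 = 1.30049.
Cost = 67.93·1.77668 + 100.98·1.30049 = 252.0134.

$252.01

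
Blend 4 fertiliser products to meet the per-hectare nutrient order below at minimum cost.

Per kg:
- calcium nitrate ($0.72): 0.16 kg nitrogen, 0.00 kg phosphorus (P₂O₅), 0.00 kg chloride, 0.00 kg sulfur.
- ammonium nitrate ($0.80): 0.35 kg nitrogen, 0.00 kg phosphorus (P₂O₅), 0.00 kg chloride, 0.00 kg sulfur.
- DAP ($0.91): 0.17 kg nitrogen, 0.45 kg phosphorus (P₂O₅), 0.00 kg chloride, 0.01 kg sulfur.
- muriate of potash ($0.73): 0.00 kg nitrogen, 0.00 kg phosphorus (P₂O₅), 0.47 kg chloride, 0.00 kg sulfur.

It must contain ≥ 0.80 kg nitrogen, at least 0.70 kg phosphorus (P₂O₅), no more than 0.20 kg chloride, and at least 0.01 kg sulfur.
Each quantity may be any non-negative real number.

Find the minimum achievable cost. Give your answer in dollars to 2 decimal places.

Set it up as a linear program. Let x1 = kg of calcium nitrate, x2 = kg of ammonium nitrate, x3 = kg of DAP, x4 = kg of muriate of potash.
Minimise 0.72x1 + 0.8x2 + 0.91x3 + 0.73x4 with:
  0.16x1 + 0.35x2 + 0.17x3 ≥ 0.8   (nitrogen)
  0.45x3 ≥ 0.7   (phosphorus (P₂O₅))
  0.47x4 ≤ 0.2   (chloride)
  0.01x3 ≥ 0.01   (sulfur)
  x1, x2, x3, x4 ≥ 0.
The cheapest feasible vertex uses only ammonium nitrate, DAP; calcium nitrate, muriate of potash are not used. The nitrogen and phosphorus (P₂O₅) requirements are met with equality.
That vertex is x2 = 1.53, x3 = 1.556.
Cost = 0.8·1.53 + 0.91·1.556 = 2.6400.

$2.64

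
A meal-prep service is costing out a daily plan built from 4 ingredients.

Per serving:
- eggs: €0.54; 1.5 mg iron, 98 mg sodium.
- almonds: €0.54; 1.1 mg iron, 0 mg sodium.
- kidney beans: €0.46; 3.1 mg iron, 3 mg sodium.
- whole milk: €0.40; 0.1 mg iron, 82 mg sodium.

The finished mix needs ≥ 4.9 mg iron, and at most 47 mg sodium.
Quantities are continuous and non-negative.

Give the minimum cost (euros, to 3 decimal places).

Set it up as a linear program. Let x1 = servings of eggs, x2 = servings of almonds, x3 = servings of kidney beans, x4 = servings of whole milk.
Minimise 0.54x1 + 0.54x2 + 0.46x3 + 0.4x4 subject to:
  1.5x1 + 1.1x2 + 3.1x3 + 0.1x4 ≥ 4.9   (iron)
  98x1 + 3x3 + 82x4 ≤ 47   (sodium)
  x1, x2, x3, x4 ≥ 0.
The optimal basis is {kidney beans}; eggs, almonds, whole milk drop out. There the iron constraint is tight.
Optimal quantities: kidney beans = 1.581 servings.
Objective = 0.46·1.581 = 0.72726.

€0.727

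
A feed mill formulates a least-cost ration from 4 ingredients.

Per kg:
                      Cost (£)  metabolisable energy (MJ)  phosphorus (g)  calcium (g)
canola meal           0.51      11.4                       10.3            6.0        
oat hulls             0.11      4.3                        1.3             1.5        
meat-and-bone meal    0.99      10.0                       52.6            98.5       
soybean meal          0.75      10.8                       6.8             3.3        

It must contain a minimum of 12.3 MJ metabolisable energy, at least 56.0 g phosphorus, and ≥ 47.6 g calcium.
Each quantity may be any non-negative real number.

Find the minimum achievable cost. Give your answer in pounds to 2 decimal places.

Let x1 = kg of canola meal, x2 = kg of oat hulls, x3 = kg of meat-and-bone meal, x4 = kg of soybean meal.
min 0.51x1 + 0.11x2 + 0.99x3 + 0.75x4 subject to:
  11.4x1 + 4.3x2 + 10x3 + 10.8x4 ≥ 12.3   (metabolisable energy)
  10.3x1 + 1.3x2 + 52.6x3 + 6.8x4 ≥ 56   (phosphorus)
  6x1 + 1.5x2 + 98.5x3 + 3.3x4 ≥ 47.6   (calcium)
  x1, x2, x3, x4 ≥ 0.
The minimum-cost mix takes nothing from canola meal, soybean meal — only oat hulls, meat-and-bone meal. Binding constraints: metabolisable energy and phosphorus.
That vertex is x2 = 0.408, x3 = 1.055.
Hence cost = 0.11·0.408 + 0.99·1.055 = £1.0893.

£1.09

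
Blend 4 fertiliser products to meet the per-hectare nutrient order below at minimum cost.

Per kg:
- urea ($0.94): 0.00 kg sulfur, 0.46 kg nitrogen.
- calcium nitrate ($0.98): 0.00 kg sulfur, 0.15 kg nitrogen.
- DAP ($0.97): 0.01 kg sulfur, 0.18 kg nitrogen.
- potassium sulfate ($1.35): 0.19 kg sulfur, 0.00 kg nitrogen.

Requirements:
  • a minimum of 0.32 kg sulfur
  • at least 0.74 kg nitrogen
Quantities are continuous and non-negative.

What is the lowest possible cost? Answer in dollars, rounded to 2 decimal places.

Let x1 = kg of urea, x2 = kg of calcium nitrate, x3 = kg of DAP, x4 = kg of potassium sulfate.
Minimize 0.94x1 + 0.98x2 + 0.97x3 + 1.35x4 s.t.:
  0.01x3 + 0.19x4 ≥ 0.32   (sulfur)
  0.46x1 + 0.15x2 + 0.18x3 ≥ 0.74   (nitrogen)
  x1, x2, x3, x4 ≥ 0.
The cheapest feasible vertex uses only urea, potassium sulfate; calcium nitrate, DAP are not used. There the sulfur and nitrogen constraints are tight.
Optimal quantities: urea = 1.609 kg, potassium sulfate = 1.684 kg.
Cost = 0.94·1.609 + 1.35·1.684 = 3.7859.

$3.79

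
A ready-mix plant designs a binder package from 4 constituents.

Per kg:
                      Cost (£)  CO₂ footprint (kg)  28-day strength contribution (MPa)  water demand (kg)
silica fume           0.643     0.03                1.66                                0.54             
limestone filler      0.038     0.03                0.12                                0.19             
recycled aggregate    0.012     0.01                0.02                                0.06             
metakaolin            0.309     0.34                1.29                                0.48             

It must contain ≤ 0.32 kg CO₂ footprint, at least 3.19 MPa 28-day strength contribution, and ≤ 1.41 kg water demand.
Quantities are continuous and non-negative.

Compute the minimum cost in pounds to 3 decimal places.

£1.078

Let x1 = kg of silica fume, x2 = kg of limestone filler, x3 = kg of recycled aggregate, x4 = kg of metakaolin.
Minimise 0.643x1 + 0.038x2 + 0.012x3 + 0.309x4 with:
  0.03x1 + 0.03x2 + 0.01x3 + 0.34x4 ≤ 0.32   (CO₂ footprint)
  1.66x1 + 0.12x2 + 0.02x3 + 1.29x4 ≥ 3.19   (28-day strength contribution)
  0.54x1 + 0.19x2 + 0.06x3 + 0.48x4 ≤ 1.41   (water demand)
  x1, x2, x3, x4 ≥ 0.
The cheapest feasible vertex uses only silica fume, metakaolin; limestone filler, recycled aggregate are not used. The CO₂ footprint and 28-day strength contribution requirements are met with equality.
That vertex is x1 = 1.278, x4 = 0.8284.
Cost = 0.643·1.278 + 0.309·0.8284 = 1.07773.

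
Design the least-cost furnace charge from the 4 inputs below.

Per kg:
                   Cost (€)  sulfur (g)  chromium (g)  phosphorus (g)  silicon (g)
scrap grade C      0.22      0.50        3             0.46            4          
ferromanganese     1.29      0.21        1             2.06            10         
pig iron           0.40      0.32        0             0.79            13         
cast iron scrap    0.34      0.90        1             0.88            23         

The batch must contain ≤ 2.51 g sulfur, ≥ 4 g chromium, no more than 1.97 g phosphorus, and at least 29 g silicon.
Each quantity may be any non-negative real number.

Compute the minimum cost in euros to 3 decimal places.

€0.585

Let x1 = kg of scrap grade C, x2 = kg of ferromanganese, x3 = kg of pig iron, x4 = kg of cast iron scrap.
Minimise 0.22x1 + 1.29x2 + 0.4x3 + 0.34x4 s.t.:
  0.5x1 + 0.21x2 + 0.32x3 + 0.9x4 ≤ 2.51   (sulfur)
  3x1 + 1x2 + 1x4 ≥ 4   (chromium)
  0.46x1 + 2.06x2 + 0.79x3 + 0.88x4 ≤ 1.97   (phosphorus)
  4x1 + 10x2 + 13x3 + 23x4 ≥ 29   (silicon)
  x1, x2, x3, x4 ≥ 0.
The optimal basis is {scrap grade C, cast iron scrap}; ferromanganese, pig iron drop out. Binding constraints: chromium and silicon.
Optimal quantities: scrap grade C = 0.9692 kg, cast iron scrap = 1.092 kg.
Cost = 0.22·0.9692 + 0.34·1.092 = 0.584504.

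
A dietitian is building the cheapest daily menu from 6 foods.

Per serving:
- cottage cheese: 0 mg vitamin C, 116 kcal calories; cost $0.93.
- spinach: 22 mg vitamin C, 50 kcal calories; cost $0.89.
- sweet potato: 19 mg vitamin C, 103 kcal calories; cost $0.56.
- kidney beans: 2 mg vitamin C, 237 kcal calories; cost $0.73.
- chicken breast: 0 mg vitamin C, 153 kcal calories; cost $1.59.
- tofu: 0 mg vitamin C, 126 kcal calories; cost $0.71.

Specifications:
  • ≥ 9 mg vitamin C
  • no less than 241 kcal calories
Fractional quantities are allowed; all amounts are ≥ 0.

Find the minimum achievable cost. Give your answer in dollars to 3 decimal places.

$0.836

Let x1 = servings of cottage cheese, x2 = servings of spinach, x3 = servings of sweet potato, x4 = servings of kidney beans, x5 = servings of chicken breast, x6 = servings of tofu.
Minimise 0.93x1 + 0.89x2 + 0.56x3 + 0.73x4 + 1.59x5 + 0.71x6 subject to:
  22x2 + 19x3 + 2x4 ≥ 9   (vitamin C)
  116x1 + 50x2 + 103x3 + 237x4 + 153x5 + 126x6 ≥ 241   (calories)
  x1, x2, x3, x4, x5, x6 ≥ 0.
The cheapest feasible vertex uses only sweet potato, kidney beans; cottage cheese, spinach, chicken breast, tofu are not used. Binding constraints: vitamin C and calories.
Solving gives x3 = 0.3842, x4 = 0.8499.
Cost = 0.56·0.3842 + 0.73·0.8499 = 0.83558.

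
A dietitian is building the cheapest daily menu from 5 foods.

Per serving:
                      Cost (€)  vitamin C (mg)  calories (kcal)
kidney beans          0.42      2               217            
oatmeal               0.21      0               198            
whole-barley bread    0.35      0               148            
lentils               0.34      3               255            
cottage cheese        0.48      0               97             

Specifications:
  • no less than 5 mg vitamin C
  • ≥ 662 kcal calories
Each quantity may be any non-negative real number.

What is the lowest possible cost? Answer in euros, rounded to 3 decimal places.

Let x1 = servings of kidney beans, x2 = servings of oatmeal, x3 = servings of whole-barley bread, x4 = servings of lentils, x5 = servings of cottage cheese.
Minimize 0.42x1 + 0.21x2 + 0.35x3 + 0.34x4 + 0.48x5 subject to:
  2x1 + 3x4 ≥ 5   (vitamin C)
  217x1 + 198x2 + 148x3 + 255x4 + 97x5 ≥ 662   (calories)
  x1, x2, x3, x4, x5 ≥ 0.
At the optimum only oatmeal, lentils are positive (kidney beans, whole-barley bread, cottage cheese = 0). The vitamin C and calories requirements are met with equality.
So oatmeal = 1.197 servings, lentils = 1.667 servings.
Hence cost = 0.21·1.197 + 0.34·1.667 = €0.81815.

€0.818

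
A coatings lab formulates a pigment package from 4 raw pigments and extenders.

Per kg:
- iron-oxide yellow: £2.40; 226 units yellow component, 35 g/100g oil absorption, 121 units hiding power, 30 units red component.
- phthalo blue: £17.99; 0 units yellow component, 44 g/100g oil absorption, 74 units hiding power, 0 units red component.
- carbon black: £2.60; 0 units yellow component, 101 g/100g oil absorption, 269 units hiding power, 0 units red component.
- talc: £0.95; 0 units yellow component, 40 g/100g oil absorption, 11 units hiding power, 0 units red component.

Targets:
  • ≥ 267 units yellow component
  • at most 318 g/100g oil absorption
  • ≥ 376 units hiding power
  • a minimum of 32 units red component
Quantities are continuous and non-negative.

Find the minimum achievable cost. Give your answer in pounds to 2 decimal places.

£5.09

This is a linear program. Let x1 = kg of iron-oxide yellow, x2 = kg of phthalo blue, x3 = kg of carbon black, x4 = kg of talc.
Minimise 2.4x1 + 17.99x2 + 2.6x3 + 0.95x4 with:
  226x1 ≥ 267   (yellow component)
  35x1 + 44x2 + 101x3 + 40x4 ≤ 318   (oil absorption)
  121x1 + 74x2 + 269x3 + 11x4 ≥ 376   (hiding power)
  30x1 ≥ 32   (red component)
  x1, x2, x3, x4 ≥ 0.
The minimum-cost mix takes nothing from phthalo blue, talc — only iron-oxide yellow, carbon black. Binding constraints: yellow component and hiding power.
Optimal quantities: iron-oxide yellow = 1.181 kg, carbon black = 0.8664 kg.
Hence cost = 2.4·1.181 + 2.6·0.8664 = £5.0870.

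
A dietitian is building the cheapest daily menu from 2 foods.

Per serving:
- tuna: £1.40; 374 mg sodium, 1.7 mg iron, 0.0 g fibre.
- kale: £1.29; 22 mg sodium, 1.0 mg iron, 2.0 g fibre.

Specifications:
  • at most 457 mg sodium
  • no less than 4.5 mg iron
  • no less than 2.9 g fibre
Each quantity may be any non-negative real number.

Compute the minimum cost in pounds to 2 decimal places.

£4.96

Treat it as an LP. Let x1 = servings of tuna, x2 = servings of kale.
Minimize 1.4x1 + 1.29x2 with:
  374x1 + 22x2 ≤ 457   (sodium)
  1.7x1 + 1x2 ≥ 4.5   (iron)
  2x2 ≥ 2.9   (fibre)
  x1, x2 ≥ 0.
Both inputs are positive at the optimum. Binding constraints: sodium and iron.
That vertex is x1 = 1.064, x2 = 2.692.
Total cost: 1.4·1.064 + 1.29·2.692 = 4.9623.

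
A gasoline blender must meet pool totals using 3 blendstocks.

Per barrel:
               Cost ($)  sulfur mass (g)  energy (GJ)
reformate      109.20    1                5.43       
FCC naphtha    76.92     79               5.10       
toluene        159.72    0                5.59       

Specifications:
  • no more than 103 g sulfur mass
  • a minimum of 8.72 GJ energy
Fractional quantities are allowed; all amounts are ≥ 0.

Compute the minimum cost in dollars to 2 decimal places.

Let x1 = barrels of reformate, x2 = barrels of FCC naphtha, x3 = barrels of toluene.
Minimize 109.2x1 + 76.92x2 + 159.72x3 with:
  1x1 + 79x2 ≤ 103   (sulfur mass)
  5.43x1 + 5.1x2 + 5.59x3 ≥ 8.72   (energy)
  x1, x2, x3 ≥ 0.
The minimum-cost mix takes nothing from toluene — only reformate, FCC naphtha. There the sulfur mass and energy constraints are tight.
So reformate = 0.38592 barrels, FCC naphtha = 1.2989 barrels.
Objective = 109.2·0.38592 + 76.92·1.2989 = 142.0539.

$142.05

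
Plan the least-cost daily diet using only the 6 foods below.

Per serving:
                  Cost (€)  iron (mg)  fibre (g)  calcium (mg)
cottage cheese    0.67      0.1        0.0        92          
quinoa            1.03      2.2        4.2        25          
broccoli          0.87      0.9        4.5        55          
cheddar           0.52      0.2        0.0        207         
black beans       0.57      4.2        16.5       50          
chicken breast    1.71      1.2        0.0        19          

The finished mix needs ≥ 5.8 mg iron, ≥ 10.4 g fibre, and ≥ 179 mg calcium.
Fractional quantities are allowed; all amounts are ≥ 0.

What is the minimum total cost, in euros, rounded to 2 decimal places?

Let x1 = servings of cottage cheese, x2 = servings of quinoa, x3 = servings of broccoli, x4 = servings of cheddar, x5 = servings of black beans, x6 = servings of chicken breast.
Minimize 0.67x1 + 1.03x2 + 0.87x3 + 0.52x4 + 0.57x5 + 1.71x6 subject to:
  0.1x1 + 2.2x2 + 0.9x3 + 0.2x4 + 4.2x5 + 1.2x6 ≥ 5.8   (iron)
  4.2x2 + 4.5x3 + 16.5x5 ≥ 10.4   (fibre)
  92x1 + 25x2 + 55x3 + 207x4 + 50x5 + 19x6 ≥ 179   (calcium)
  x1, x2, x3, x4, x5, x6 ≥ 0.
The optimal basis is {cheddar, black beans}; cottage cheese, quinoa, broccoli, chicken breast drop out. Binding constraints: iron and calcium.
That vertex is x4 = 0.5374, x5 = 1.355.
Objective = 0.52·0.5374 + 0.57·1.355 = 1.0518.

€1.05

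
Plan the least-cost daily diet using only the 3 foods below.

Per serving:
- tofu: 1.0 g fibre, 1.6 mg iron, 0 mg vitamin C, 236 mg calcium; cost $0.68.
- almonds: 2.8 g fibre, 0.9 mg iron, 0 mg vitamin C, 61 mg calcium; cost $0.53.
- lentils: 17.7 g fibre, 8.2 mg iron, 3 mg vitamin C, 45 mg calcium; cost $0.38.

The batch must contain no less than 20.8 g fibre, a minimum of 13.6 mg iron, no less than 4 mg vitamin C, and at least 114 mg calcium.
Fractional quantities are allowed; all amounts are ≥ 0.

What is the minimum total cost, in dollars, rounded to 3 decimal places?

$0.735

Let x1 = servings of tofu, x2 = servings of almonds, x3 = servings of lentils.
Minimise 0.68x1 + 0.53x2 + 0.38x3 with:
  1x1 + 2.8x2 + 17.7x3 ≥ 20.8   (fibre)
  1.6x1 + 0.9x2 + 8.2x3 ≥ 13.6   (iron)
  3x3 ≥ 4   (vitamin C)
  236x1 + 61x2 + 45x3 ≥ 114   (calcium)
  x1, x2, x3 ≥ 0.
At the optimum only tofu, lentils are positive (almonds = 0). There the iron and calcium constraints are tight.
That vertex is x1 = 0.1733, x3 = 1.625.
Total cost: 0.68·0.1733 + 0.38·1.625 = 0.73534.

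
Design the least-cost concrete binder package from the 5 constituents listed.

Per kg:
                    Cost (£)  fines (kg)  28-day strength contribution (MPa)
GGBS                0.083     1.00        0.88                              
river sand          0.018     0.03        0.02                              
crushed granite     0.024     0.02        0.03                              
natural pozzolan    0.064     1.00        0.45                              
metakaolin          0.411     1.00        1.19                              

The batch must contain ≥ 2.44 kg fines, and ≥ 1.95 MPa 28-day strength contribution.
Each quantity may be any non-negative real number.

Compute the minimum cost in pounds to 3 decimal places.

Set it up as a linear program. Let x1 = kg of GGBS, x2 = kg of river sand, x3 = kg of crushed granite, x4 = kg of natural pozzolan, x5 = kg of metakaolin.
Minimise 0.083x1 + 0.018x2 + 0.024x3 + 0.064x4 + 0.411x5 subject to:
  1x1 + 0.03x2 + 0.02x3 + 1x4 + 1x5 ≥ 2.44   (fines)
  0.88x1 + 0.02x2 + 0.03x3 + 0.45x4 + 1.19x5 ≥ 1.95   (28-day strength contribution)
  x1, x2, x3, x4, x5 ≥ 0.
The optimal basis is {GGBS, natural pozzolan}; river sand, crushed granite, metakaolin drop out. The fines and 28-day strength contribution requirements are met with equality.
That vertex is x1 = 1.981, x4 = 0.4586.
Objective = 0.083·1.981 + 0.064·0.4586 = 0.19377.

£0.194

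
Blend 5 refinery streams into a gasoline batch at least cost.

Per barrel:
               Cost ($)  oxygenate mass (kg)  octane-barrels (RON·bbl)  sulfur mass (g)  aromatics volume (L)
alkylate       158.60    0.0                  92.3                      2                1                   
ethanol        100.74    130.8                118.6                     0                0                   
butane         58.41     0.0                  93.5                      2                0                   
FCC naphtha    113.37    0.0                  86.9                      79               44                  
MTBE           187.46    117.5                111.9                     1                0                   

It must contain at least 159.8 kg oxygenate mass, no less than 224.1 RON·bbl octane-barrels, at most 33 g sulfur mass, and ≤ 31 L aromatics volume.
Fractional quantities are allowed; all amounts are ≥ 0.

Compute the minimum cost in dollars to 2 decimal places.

$172.56

Treat it as an LP. Let x1 = barrels of alkylate, x2 = barrels of ethanol, x3 = barrels of butane, x4 = barrels of FCC naphtha, x5 = barrels of MTBE.
Minimize 158.6x1 + 100.74x2 + 58.41x3 + 113.37x4 + 187.46x5 subject to:
  130.8x2 + 117.5x5 ≥ 159.8   (oxygenate mass)
  92.3x1 + 118.6x2 + 93.5x3 + 86.9x4 + 111.9x5 ≥ 224.1   (octane-barrels)
  2x1 + 2x3 + 79x4 + 1x5 ≤ 33   (sulfur mass)
  1x1 + 44x4 ≤ 31   (aromatics volume)
  x1, x2, x3, x4, x5 ≥ 0.
At the optimum only ethanol, butane are positive (alkylate, FCC naphtha, MTBE = 0). Binding constraints: oxygenate mass and octane-barrels.
Solving gives x2 = 1.221713, x3 = 0.8471112.
Total cost: 100.74·1.221713 + 58.41·0.8471112 = 172.5551.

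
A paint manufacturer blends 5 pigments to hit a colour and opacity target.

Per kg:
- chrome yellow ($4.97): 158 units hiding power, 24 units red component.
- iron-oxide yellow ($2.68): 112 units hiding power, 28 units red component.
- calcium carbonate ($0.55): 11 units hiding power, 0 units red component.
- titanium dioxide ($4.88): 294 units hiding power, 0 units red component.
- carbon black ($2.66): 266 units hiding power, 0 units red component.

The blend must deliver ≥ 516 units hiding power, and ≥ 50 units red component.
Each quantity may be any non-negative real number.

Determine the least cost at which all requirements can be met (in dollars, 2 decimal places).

$7.95

This is a linear program. Let x1 = kg of chrome yellow, x2 = kg of iron-oxide yellow, x3 = kg of calcium carbonate, x4 = kg of titanium dioxide, x5 = kg of carbon black.
Minimize 4.97x1 + 2.68x2 + 0.55x3 + 4.88x4 + 2.66x5 with:
  158x1 + 112x2 + 11x3 + 294x4 + 266x5 ≥ 516   (hiding power)
  24x1 + 28x2 ≥ 50   (red component)
  x1, x2, x3, x4, x5 ≥ 0.
The cheapest feasible vertex uses only iron-oxide yellow, carbon black; chrome yellow, calcium carbonate, titanium dioxide are not used. There the hiding power and red component constraints are tight.
So iron-oxide yellow = 1.786 kg, carbon black = 1.188 kg.
Objective = 2.68·1.786 + 2.66·1.188 = 7.9466.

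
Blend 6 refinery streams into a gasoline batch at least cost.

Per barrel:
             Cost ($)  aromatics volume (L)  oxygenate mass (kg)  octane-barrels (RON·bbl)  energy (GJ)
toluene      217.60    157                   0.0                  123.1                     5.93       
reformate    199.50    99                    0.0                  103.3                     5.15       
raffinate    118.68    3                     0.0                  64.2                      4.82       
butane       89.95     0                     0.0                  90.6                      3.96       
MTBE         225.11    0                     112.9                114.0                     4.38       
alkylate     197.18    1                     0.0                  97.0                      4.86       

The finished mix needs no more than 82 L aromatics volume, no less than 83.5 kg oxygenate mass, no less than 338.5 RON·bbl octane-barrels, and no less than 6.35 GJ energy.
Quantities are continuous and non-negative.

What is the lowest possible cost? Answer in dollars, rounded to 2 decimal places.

$418.85

Let x1 = barrels of toluene, x2 = barrels of reformate, x3 = barrels of raffinate, x4 = barrels of butane, x5 = barrels of MTBE, x6 = barrels of alkylate.
min 217.6x1 + 199.5x2 + 118.68x3 + 89.95x4 + 225.11x5 + 197.18x6 s.t.:
  157x1 + 99x2 + 3x3 + 1x6 ≤ 82   (aromatics volume)
  112.9x5 ≥ 83.5   (oxygenate mass)
  123.1x1 + 103.3x2 + 64.2x3 + 90.6x4 + 114x5 + 97x6 ≥ 338.5   (octane-barrels)
  5.93x1 + 5.15x2 + 4.82x3 + 3.96x4 + 4.38x5 + 4.86x6 ≥ 6.35   (energy)
  x1, x2, x3, x4, x5, x6 ≥ 0.
The optimal basis is {butane, MTBE}; toluene, reformate, raffinate, alkylate drop out. Binding constraints: oxygenate mass and octane-barrels.
So butane = 2.8056 barrels, MTBE = 0.73959 barrels.
Total cost: 89.95·2.8056 + 225.11·0.73959 = 418.8528.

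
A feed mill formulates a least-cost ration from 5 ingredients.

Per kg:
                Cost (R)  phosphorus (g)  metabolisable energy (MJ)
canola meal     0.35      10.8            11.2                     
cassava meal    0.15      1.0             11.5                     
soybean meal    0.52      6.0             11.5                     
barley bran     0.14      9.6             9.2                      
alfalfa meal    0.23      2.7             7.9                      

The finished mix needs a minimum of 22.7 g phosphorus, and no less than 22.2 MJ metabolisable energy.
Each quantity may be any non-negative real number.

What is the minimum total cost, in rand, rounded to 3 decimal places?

Let x1 = kg of canola meal, x2 = kg of cassava meal, x3 = kg of soybean meal, x4 = kg of barley bran, x5 = kg of alfalfa meal.
min 0.35x1 + 0.15x2 + 0.52x3 + 0.14x4 + 0.23x5 s.t.:
  10.8x1 + 1x2 + 6x3 + 9.6x4 + 2.7x5 ≥ 22.7   (phosphorus)
  11.2x1 + 11.5x2 + 11.5x3 + 9.2x4 + 7.9x5 ≥ 22.2   (metabolisable energy)
  x1, x2, x3, x4, x5 ≥ 0.
At the optimum only cassava meal, barley bran are positive (canola meal, soybean meal, alfalfa meal = 0). There the phosphorus and metabolisable energy constraints are tight.
Solving gives x2 = 0.04229, x4 = 2.36.
Cost = 0.15·0.04229 + 0.14·2.36 = 0.33674.

R0.337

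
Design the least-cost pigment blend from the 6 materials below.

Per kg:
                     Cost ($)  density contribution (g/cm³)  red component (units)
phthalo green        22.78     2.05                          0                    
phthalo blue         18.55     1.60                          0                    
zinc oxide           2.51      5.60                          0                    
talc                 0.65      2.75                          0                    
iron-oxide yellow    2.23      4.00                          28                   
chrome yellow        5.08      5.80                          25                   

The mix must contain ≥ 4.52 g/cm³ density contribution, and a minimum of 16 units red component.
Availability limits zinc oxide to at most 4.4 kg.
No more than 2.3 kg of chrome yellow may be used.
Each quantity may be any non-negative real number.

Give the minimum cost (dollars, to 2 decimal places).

This is a linear program. Let x1 = kg of phthalo green, x2 = kg of phthalo blue, x3 = kg of zinc oxide, x4 = kg of talc, x5 = kg of iron-oxide yellow, x6 = kg of chrome yellow.
min 22.78x1 + 18.55x2 + 2.51x3 + 0.65x4 + 2.23x5 + 5.08x6 s.t.:
  2.05x1 + 1.6x2 + 5.6x3 + 2.75x4 + 4x5 + 5.8x6 ≥ 4.52   (density contribution)
  28x5 + 25x6 ≥ 16   (red component)
  x3 ≤ 4.4
  x6 ≤ 2.3
  x1, x2, x3, x4, x5, x6 ≥ 0.
The cheapest feasible vertex uses only talc, iron-oxide yellow; phthalo green, phthalo blue, zinc oxide, chrome yellow are not used. There the density contribution and red component constraints are tight.
Solving gives x4 = 0.8125, x5 = 0.5714.
Total cost: 0.65·0.8125 + 2.23·0.5714 = 1.8023.

$1.80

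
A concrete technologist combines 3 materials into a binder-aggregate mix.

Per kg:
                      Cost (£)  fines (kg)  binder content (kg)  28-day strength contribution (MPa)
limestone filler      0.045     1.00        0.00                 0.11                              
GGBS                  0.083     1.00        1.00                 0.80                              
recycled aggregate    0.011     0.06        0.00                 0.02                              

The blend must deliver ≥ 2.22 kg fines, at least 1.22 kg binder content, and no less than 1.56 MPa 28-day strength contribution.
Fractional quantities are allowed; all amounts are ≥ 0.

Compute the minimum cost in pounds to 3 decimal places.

£0.172

Set it up as a linear program. Let x1 = kg of limestone filler, x2 = kg of GGBS, x3 = kg of recycled aggregate.
Minimize 0.045x1 + 0.083x2 + 0.011x3 with:
  1x1 + 1x2 + 0.06x3 ≥ 2.22   (fines)
  1x2 ≥ 1.22   (binder content)
  0.11x1 + 0.8x2 + 0.02x3 ≥ 1.56   (28-day strength contribution)
  x1, x2, x3 ≥ 0.
At the optimum only limestone filler, GGBS are positive (recycled aggregate = 0). The fines and 28-day strength contribution requirements are met with equality.
That vertex is x1 = 0.313, x2 = 1.907.
Objective = 0.045·0.313 + 0.083·1.907 = 0.17237.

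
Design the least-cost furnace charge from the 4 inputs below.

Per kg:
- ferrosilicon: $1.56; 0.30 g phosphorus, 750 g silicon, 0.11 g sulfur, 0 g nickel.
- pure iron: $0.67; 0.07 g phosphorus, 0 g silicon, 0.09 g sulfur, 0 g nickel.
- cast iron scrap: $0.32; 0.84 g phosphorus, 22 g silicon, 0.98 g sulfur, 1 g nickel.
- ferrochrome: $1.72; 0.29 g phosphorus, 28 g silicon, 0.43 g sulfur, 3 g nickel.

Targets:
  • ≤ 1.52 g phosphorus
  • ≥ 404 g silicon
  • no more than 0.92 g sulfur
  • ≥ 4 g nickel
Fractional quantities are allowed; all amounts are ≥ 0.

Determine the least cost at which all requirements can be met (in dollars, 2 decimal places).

$2.96

Let x1 = kg of ferrosilicon, x2 = kg of pure iron, x3 = kg of cast iron scrap, x4 = kg of ferrochrome.
Minimize 1.56x1 + 0.67x2 + 0.32x3 + 1.72x4 subject to:
  0.3x1 + 0.07x2 + 0.84x3 + 0.29x4 ≤ 1.52   (phosphorus)
  750x1 + 22x3 + 28x4 ≥ 404   (silicon)
  0.11x1 + 0.09x2 + 0.98x3 + 0.43x4 ≤ 0.92   (sulfur)
  1x3 + 3x4 ≥ 4   (nickel)
  x1, x2, x3, x4 ≥ 0.
The cheapest feasible vertex uses only ferrosilicon, cast iron scrap, ferrochrome; pure iron is not used. The silicon, sulfur, nickel requirements are met with equality.
Solving gives x1 = 0.483, x3 = 0.3508, x4 = 1.216.
Hence cost = 1.56·0.483 + 0.32·0.3508 + 1.72·1.216 = $2.9573.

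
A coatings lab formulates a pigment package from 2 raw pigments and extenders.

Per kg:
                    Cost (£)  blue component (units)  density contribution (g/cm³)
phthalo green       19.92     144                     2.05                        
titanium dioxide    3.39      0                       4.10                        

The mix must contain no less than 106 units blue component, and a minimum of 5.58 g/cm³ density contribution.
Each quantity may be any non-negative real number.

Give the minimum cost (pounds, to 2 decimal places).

Set it up as a linear program. Let x1 = kg of phthalo green, x2 = kg of titanium dioxide.
Minimize 19.92x1 + 3.39x2 with:
  144x1 ≥ 106   (blue component)
  2.05x1 + 4.1x2 ≥ 5.58   (density contribution)
  x1, x2 ≥ 0.
Both inputs are positive at the optimum. There the blue component and density contribution constraints are tight.
That vertex is x1 = 0.7361, x2 = 0.9929.
Total cost: 19.92·0.7361 + 3.39·0.9929 = 18.0290.

£18.03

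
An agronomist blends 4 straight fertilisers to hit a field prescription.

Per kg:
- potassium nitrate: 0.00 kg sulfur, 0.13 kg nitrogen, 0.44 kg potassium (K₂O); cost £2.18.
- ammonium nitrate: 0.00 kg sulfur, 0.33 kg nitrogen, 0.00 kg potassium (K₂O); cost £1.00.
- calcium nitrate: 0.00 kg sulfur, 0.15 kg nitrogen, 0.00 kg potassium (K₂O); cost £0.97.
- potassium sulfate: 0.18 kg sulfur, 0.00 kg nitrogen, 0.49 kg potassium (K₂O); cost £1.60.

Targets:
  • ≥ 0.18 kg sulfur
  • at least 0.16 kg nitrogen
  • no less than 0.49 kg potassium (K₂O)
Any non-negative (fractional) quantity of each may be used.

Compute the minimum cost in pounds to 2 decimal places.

£2.08

Let x1 = kg of potassium nitrate, x2 = kg of ammonium nitrate, x3 = kg of calcium nitrate, x4 = kg of potassium sulfate.
Minimize 2.18x1 + 1x2 + 0.97x3 + 1.6x4 s.t.:
  0.18x4 ≥ 0.18   (sulfur)
  0.13x1 + 0.33x2 + 0.15x3 ≥ 0.16   (nitrogen)
  0.44x1 + 0.49x4 ≥ 0.49   (potassium (K₂O))
  x1, x2, x3, x4 ≥ 0.
At the optimum only ammonium nitrate, potassium sulfate are positive (potassium nitrate, calcium nitrate = 0). There the sulfur, nitrogen, potassium (K₂O) constraints are tight.
So ammonium nitrate = 0.4848 kg, potassium sulfate = 1 kg.
Total cost: 1·0.4848 + 1.6·1 = 2.0848.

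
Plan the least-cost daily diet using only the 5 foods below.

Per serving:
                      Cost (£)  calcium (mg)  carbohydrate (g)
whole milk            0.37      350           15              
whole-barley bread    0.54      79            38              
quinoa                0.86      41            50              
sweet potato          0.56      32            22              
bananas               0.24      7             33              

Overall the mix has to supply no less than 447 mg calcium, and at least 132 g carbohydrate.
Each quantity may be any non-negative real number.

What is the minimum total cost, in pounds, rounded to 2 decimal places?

Treat it as an LP. Let x1 = servings of whole milk, x2 = servings of whole-barley bread, x3 = servings of quinoa, x4 = servings of sweet potato, x5 = servings of bananas.
min 0.37x1 + 0.54x2 + 0.86x3 + 0.56x4 + 0.24x5 subject to:
  350x1 + 79x2 + 41x3 + 32x4 + 7x5 ≥ 447   (calcium)
  15x1 + 38x2 + 50x3 + 22x4 + 33x5 ≥ 132   (carbohydrate)
  x1, x2, x3, x4, x5 ≥ 0.
The cheapest feasible vertex uses only whole milk, bananas; whole-barley bread, quinoa, sweet potato are not used. There the calcium and carbohydrate constraints are tight.
Optimal quantities: whole milk = 1.208 servings, bananas = 3.451 servings.
Cost = 0.37·1.208 + 0.24·3.451 = 1.2752.

£1.28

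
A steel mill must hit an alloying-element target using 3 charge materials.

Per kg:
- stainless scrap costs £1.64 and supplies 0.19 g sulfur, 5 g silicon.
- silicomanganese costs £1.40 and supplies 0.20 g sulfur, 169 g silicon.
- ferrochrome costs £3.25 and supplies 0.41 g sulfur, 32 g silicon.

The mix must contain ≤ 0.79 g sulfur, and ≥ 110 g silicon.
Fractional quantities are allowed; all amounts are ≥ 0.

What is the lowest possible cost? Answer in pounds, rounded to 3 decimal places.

£0.911

Treat it as an LP. Let x1 = kg of stainless scrap, x2 = kg of silicomanganese, x3 = kg of ferrochrome.
Minimize 1.64x1 + 1.4x2 + 3.25x3 with:
  0.19x1 + 0.2x2 + 0.41x3 ≤ 0.79   (sulfur)
  5x1 + 169x2 + 32x3 ≥ 110   (silicon)
  x1, x2, x3 ≥ 0.
At the optimum only silicomanganese is positive (stainless scrap, ferrochrome = 0). The silicon requirement is met with equality.
Optimal quantities: silicomanganese = 0.6509 kg.
Total cost: 1.4·0.6509 = 0.91126.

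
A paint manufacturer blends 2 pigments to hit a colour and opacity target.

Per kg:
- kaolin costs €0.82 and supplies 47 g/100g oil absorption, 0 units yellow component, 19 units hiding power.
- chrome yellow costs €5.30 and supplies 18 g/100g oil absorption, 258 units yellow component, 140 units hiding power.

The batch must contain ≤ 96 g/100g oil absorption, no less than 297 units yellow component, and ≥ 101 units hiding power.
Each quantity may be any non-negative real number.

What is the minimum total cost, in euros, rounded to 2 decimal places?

Let x1 = kg of kaolin, x2 = kg of chrome yellow.
min 0.82x1 + 5.3x2 subject to:
  47x1 + 18x2 ≤ 96   (oil absorption)
  258x2 ≥ 297   (yellow component)
  19x1 + 140x2 ≥ 101   (hiding power)
  x1, x2 ≥ 0.
The cheapest feasible vertex uses only chrome yellow; kaolin is not used. Binding constraint: yellow component.
Solving gives x2 = 1.151.
Cost = 5.3·1.151 = 6.1003.

€6.10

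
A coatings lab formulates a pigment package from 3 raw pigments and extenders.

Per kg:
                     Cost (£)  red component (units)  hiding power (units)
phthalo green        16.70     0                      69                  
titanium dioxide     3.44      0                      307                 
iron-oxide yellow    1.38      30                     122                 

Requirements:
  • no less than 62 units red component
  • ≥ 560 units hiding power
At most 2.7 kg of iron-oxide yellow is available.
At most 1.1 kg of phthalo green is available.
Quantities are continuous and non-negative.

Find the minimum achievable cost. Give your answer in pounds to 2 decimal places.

Let x1 = kg of phthalo green, x2 = kg of titanium dioxide, x3 = kg of iron-oxide yellow.
min 16.7x1 + 3.44x2 + 1.38x3 with:
  30x3 ≥ 62   (red component)
  69x1 + 307x2 + 122x3 ≥ 560   (hiding power)
  x3 ≤ 2.7
  x1 ≤ 1.1
  x1, x2, x3 ≥ 0.
The minimum-cost mix takes nothing from phthalo green — only titanium dioxide, iron-oxide yellow. There the red component and hiding power constraints are tight.
Solving gives x2 = 1.003, x3 = 2.067.
Cost = 3.44·1.003 + 1.38·2.067 = 6.3028.

£6.30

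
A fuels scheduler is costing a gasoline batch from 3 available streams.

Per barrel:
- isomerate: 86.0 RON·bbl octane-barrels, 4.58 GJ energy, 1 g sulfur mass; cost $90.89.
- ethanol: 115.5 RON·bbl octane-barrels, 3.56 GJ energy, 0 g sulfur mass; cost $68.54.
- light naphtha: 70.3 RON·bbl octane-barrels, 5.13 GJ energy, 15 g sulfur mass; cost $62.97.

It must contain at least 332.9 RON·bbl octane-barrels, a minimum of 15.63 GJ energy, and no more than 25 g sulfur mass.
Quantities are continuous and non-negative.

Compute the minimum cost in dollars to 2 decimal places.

$241.26

Treat it as an LP. Let x1 = barrels of isomerate, x2 = barrels of ethanol, x3 = barrels of light naphtha.
Minimize 90.89x1 + 68.54x2 + 62.97x3 s.t.:
  86x1 + 115.5x2 + 70.3x3 ≥ 332.9   (octane-barrels)
  4.58x1 + 3.56x2 + 5.13x3 ≥ 15.63   (energy)
  1x1 + 15x3 ≤ 25   (sulfur mass)
  x1, x2, x3 ≥ 0.
At the optimum only ethanol, light naphtha are positive (isomerate = 0). There the energy and sulfur mass constraints are tight.
That vertex is x2 = 1.9888, x3 = 1.6667.
Cost = 68.54·1.9888 + 62.97·1.6667 = 241.2645.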